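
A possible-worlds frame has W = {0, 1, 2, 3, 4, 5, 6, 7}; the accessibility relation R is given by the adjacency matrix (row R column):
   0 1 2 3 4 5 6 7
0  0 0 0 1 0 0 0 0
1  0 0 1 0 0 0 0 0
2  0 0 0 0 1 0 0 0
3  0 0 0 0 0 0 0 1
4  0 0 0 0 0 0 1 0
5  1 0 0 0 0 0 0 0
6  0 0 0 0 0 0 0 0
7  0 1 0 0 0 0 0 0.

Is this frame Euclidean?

No

Euclidean: no — 0 R 3 and 0 R 3, but not 3 R 3.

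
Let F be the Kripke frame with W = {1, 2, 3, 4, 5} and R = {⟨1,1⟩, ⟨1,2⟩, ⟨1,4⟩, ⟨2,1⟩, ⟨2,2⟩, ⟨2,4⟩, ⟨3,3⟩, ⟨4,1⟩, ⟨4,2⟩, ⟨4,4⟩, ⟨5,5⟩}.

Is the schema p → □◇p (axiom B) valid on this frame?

By correspondence theory, B is valid on a frame iff R is symmetric.
Symmetric: yes — every pair in R has its reverse in R.

Yes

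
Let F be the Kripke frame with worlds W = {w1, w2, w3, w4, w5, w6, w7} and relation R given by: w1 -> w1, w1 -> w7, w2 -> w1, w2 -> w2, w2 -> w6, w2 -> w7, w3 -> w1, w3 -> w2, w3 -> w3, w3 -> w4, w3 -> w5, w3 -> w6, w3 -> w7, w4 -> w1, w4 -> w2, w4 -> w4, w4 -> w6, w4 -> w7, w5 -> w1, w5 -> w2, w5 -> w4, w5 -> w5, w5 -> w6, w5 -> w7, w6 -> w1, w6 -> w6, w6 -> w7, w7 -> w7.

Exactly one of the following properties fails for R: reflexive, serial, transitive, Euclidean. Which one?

Reflexive: yes — every world is R-related to itself.
Serial: yes — every world has a successor (e.g. w1 R w1).
Transitive: yes — every two-step R-path is closed by a direct edge.
Euclidean: no — w2 R w1 and w2 R w6, but not w1 R w6.
Only Euclidean fails.

Euclidean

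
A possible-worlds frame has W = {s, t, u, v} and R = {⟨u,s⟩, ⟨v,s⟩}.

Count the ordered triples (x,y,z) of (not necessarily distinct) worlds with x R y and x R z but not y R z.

Enumerating: (u,s,s), (v,s,s).

2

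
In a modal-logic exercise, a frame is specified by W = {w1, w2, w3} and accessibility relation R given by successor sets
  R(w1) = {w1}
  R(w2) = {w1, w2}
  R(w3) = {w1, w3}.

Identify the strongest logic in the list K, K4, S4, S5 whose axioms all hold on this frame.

S4

Transitive (axiom 4): yes — every two-step R-path is closed by a direct edge.
Reflexive (axiom T): yes — every world is R-related to itself.
Euclidean (axiom 5): no — w2 R w1 and w2 R w2, but not w1 R w2.
So F validates K, K4, S4; S5 would additionally require R to be Euclidean. The strongest is S4.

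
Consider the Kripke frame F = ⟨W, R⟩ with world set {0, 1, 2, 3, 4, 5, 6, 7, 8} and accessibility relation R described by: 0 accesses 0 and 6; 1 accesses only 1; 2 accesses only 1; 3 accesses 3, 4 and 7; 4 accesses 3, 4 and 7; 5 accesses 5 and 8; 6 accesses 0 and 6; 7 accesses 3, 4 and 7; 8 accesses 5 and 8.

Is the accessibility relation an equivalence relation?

Reflexive: no — 2 is not related to itself.
Symmetric: no — 2 R 1 but not 1 R 2.
Transitive: yes — every two-step R-path is closed by a direct edge.
So R is not an equivalence relation.

No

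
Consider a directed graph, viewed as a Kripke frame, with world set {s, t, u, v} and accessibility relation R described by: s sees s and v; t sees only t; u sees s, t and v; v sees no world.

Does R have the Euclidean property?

Euclidean: no — u R s and u R t, but not s R t.

No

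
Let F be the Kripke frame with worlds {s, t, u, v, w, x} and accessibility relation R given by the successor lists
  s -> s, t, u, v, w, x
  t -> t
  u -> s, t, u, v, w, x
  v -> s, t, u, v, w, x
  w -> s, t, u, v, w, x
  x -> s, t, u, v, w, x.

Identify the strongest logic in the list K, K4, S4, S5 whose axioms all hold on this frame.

S4

Transitive (axiom 4): yes — every two-step R-path is closed by a direct edge.
Reflexive (axiom T): yes — every world is R-related to itself.
Euclidean (axiom 5): no — s R t and s R u, but not t R u.
So F validates K, K4, S4; S5 would additionally require R to be Euclidean. The strongest is S4.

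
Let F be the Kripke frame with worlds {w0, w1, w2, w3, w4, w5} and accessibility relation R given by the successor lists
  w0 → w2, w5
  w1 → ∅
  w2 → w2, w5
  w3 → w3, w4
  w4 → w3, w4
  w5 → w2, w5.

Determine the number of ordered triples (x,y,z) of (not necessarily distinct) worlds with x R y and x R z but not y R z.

0

R is Euclidean; there are no such tuples.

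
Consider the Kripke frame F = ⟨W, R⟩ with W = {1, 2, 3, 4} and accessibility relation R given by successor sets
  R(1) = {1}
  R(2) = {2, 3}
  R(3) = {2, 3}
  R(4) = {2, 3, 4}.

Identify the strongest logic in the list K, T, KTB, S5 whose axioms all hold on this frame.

Reflexive (axiom T): yes — every world is R-related to itself.
Symmetric (axiom B): no — 4 R 2 but not 2 R 4.
Euclidean (axiom 5): no — 4 R 2 and 4 R 4, but not 2 R 4.
So F validates K, T; KTB would additionally require R to be symmetric. The strongest is T.

T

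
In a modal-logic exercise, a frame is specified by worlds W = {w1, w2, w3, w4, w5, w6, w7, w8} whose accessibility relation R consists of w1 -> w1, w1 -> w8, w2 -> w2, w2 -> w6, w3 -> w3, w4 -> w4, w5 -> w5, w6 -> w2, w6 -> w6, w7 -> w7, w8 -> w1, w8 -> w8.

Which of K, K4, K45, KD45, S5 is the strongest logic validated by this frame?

Transitive (axiom 4): yes — every two-step R-path is closed by a direct edge.
Euclidean (axiom 5): yes — any two successors of a common world are R-related.
Serial (axiom D): yes — every world has a successor (e.g. w1 R w1).
Reflexive (axiom T): yes — every world is R-related to itself.
So F validates K, K4, K45, KD45, S5. The strongest is S5.

S5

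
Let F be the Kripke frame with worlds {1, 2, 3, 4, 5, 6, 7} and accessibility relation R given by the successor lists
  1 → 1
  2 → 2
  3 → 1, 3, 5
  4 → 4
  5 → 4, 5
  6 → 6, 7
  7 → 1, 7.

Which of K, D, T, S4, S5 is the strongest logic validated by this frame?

T

Serial (axiom D): yes — every world has a successor (e.g. 1 R 1).
Reflexive (axiom T): yes — every world is R-related to itself.
Transitive (axiom 4): no — 3 R 5 and 5 R 4, but not 3 R 4.
Euclidean (axiom 5): no — 3 R 1 and 3 R 5, but not 1 R 5.
So F validates K, D, T; S4 would additionally require R to be transitive. The strongest is T.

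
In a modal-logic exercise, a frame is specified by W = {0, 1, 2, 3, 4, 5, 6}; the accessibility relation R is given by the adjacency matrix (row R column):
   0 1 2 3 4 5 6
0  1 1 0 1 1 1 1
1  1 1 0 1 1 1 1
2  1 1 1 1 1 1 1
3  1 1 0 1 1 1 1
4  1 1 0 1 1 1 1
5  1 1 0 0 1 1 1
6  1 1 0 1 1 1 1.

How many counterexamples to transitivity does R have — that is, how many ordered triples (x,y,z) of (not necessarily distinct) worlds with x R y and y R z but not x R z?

4

Enumerating: (5,0,3), (5,1,3), (5,4,3), (5,6,3).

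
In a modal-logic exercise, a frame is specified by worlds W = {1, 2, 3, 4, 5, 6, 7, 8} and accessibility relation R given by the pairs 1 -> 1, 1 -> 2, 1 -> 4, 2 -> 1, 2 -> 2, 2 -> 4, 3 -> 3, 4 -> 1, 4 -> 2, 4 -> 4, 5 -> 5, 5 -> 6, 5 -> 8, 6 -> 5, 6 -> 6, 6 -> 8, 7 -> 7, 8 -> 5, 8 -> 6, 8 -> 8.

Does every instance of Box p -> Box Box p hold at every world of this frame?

Yes

The schema 4 characterises exactly the transitive frames.
Transitive: yes — every two-step R-path is closed by a direct edge.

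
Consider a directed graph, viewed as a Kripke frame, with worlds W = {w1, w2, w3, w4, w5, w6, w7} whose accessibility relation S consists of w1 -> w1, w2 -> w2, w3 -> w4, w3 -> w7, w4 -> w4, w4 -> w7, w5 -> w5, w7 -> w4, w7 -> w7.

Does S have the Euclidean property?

Yes

Euclidean: yes — any two successors of a common world are S-related.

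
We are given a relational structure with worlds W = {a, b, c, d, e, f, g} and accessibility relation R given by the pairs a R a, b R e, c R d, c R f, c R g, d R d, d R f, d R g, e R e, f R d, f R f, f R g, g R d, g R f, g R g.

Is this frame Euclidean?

Yes

Euclidean: yes — any two successors of a common world are R-related.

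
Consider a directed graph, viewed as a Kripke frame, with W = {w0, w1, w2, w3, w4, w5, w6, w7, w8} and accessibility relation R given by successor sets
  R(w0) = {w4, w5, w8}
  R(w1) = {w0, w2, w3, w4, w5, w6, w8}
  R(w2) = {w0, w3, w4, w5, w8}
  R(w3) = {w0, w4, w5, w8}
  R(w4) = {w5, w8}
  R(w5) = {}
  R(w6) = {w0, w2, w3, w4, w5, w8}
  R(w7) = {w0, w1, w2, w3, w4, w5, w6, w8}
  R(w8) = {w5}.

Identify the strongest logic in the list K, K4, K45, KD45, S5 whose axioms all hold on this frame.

K4

Transitive (axiom 4): yes — every two-step R-path is closed by a direct edge.
Euclidean (axiom 5): no — w0 R w5 and w0 R w4, but not w5 R w4.
Serial (axiom D): no — w5 has no R-successor.
Reflexive (axiom T): no — w0 is not related to itself.
So F validates K, K4; K45 would additionally require R to be Euclidean. The strongest is K4.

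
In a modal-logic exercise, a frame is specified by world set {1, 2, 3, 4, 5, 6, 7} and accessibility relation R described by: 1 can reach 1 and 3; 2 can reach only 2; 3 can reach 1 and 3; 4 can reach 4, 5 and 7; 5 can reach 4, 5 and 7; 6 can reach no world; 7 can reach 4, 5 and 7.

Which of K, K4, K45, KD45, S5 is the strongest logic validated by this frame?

K45

Transitive (axiom 4): yes — every two-step R-path is closed by a direct edge.
Euclidean (axiom 5): yes — any two successors of a common world are R-related.
Serial (axiom D): no — 6 has no R-successor.
Reflexive (axiom T): no — 6 is not related to itself.
So F validates K, K4, K45; KD45 would additionally require R to be serial. The strongest is K45.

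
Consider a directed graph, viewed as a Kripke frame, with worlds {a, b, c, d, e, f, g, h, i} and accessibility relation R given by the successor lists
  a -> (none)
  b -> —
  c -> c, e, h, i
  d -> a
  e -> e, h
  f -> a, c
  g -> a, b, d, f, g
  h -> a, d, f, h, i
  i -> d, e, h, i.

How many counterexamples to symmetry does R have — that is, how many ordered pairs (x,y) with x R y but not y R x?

Enumerating: (c,e), (c,h), (c,i), (d,a), (e,h), (f,a), (f,c), (g,a), (g,b), (g,d), (g,f), (h,a), (h,d), (h,f), (i,d), (i,e).

16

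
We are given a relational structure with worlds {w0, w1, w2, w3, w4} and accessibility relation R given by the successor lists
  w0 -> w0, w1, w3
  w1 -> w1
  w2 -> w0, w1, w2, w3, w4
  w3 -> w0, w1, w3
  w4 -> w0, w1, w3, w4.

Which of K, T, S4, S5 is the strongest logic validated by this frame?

Reflexive (axiom T): yes — every world is R-related to itself.
Transitive (axiom 4): yes — every two-step R-path is closed by a direct edge.
Euclidean (axiom 5): no — w0 R w1 and w0 R w3, but not w1 R w3.
So F validates K, T, S4; S5 would additionally require R to be Euclidean. The strongest is S4.

S4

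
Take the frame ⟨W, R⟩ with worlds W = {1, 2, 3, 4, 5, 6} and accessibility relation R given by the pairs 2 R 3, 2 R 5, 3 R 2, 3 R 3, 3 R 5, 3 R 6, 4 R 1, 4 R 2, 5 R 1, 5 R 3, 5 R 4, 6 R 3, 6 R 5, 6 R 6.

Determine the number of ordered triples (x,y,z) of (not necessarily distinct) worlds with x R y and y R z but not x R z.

15

Enumerating: (2,3,2), (2,3,6), (2,5,1), (2,5,4), (3,5,1), (3,5,4), (4,2,3), (4,2,5), (5,3,2), (5,3,5), (5,3,6), (5,4,2), (6,3,2), (6,5,1), (6,5,4).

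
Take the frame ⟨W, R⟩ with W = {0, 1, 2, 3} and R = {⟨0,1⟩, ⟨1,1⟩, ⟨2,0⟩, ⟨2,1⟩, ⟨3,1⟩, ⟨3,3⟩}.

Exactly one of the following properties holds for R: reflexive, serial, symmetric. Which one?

Reflexive: no — 0 is not related to itself.
Serial: yes — every world has a successor (e.g. 0 R 1).
Symmetric: no — 0 R 1 but not 1 R 0.
Only serial holds.

serial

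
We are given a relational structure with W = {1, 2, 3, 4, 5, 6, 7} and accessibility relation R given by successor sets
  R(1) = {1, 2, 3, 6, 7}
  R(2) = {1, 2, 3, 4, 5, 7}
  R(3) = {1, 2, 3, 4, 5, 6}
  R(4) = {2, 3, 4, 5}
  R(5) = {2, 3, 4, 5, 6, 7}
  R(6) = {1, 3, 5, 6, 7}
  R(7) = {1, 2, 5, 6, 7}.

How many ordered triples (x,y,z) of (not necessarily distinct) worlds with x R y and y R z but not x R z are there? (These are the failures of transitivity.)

Enumerating: (1,2,4), (1,2,5), (1,3,4), (1,3,5), (1,6,5), (1,7,5), (2,1,6), (2,3,6), (2,5,6), (2,7,6), (3,1,7), (3,2,7), … and 24 more.
Total: 36.

36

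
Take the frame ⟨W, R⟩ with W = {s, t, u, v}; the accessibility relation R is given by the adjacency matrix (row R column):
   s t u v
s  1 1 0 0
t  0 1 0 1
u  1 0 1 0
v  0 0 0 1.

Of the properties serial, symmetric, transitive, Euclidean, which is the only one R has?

serial

Serial: yes — every world has a successor (e.g. s R s).
Symmetric: no — s R t but not t R s.
Transitive: no — s R t and t R v, but not s R v.
Euclidean: no — s R t and s R s, but not t R s.
Only serial holds.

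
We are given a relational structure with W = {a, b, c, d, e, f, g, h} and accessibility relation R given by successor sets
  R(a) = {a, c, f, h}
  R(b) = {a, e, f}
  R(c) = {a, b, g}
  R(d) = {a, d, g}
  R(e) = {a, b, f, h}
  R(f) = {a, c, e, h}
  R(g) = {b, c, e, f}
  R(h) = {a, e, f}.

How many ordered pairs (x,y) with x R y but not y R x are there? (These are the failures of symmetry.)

10

Enumerating: (b,a), (b,f), (c,b), (d,a), (d,g), (e,a), (f,c), (g,b), (g,e), (g,f).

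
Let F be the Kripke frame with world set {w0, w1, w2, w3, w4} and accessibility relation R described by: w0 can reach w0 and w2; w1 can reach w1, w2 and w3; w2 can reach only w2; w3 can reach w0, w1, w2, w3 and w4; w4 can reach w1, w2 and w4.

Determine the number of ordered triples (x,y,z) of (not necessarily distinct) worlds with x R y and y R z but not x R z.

3

Enumerating: (w1,w3,w0), (w1,w3,w4), (w4,w1,w3).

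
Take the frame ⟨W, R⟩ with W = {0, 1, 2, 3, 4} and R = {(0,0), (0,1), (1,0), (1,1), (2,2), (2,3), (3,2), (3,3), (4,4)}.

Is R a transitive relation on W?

Yes

Transitive: yes — every two-step R-path is closed by a direct edge.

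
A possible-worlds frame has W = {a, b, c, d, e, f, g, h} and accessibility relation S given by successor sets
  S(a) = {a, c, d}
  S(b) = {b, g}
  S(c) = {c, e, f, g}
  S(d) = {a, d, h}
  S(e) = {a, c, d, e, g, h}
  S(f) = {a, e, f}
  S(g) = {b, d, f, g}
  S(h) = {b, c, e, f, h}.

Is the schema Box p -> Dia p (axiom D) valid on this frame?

Axiom D corresponds to the accessibility relation being serial.
Serial: yes — every world has a successor (e.g. a S a).

Yes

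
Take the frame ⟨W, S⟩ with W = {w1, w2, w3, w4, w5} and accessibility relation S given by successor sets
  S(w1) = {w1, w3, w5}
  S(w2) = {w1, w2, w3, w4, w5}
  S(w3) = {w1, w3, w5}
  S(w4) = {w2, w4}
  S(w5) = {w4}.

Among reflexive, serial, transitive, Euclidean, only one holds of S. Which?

serial

Reflexive: no — w5 is not related to itself.
Serial: yes — every world has a successor (e.g. w1 S w1).
Transitive: no — w1 S w5 and w5 S w4, but not w1 S w4.
Euclidean: no — w1 S w5 and w1 S w3, but not w5 S w3.
Only serial holds.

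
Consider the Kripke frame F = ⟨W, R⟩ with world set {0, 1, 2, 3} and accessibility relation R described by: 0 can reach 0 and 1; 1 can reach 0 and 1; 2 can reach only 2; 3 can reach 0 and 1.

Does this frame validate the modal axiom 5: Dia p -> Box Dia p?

The schema 5 characterises exactly the Euclidean frames.
Euclidean: yes — any two successors of a common world are R-related.

Yes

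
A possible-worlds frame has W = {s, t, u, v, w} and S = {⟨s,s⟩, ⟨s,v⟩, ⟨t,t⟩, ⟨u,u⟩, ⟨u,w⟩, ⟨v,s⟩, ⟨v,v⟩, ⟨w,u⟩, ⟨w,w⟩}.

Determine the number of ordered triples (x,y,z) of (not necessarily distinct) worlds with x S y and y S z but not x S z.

0

S is transitive; there are no such tuples.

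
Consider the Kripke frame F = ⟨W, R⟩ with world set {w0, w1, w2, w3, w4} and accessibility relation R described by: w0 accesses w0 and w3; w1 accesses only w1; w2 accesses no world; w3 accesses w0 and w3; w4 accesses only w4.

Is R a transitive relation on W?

Yes

Transitive: yes — every two-step R-path is closed by a direct edge.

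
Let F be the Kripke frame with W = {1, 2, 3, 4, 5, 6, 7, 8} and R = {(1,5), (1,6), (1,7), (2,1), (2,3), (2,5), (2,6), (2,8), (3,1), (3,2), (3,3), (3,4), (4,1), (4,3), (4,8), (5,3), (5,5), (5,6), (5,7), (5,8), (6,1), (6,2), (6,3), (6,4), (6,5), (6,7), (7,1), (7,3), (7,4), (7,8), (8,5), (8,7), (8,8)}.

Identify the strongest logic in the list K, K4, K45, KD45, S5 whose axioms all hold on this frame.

K

Transitive (axiom 4): no — 1 R 5 and 5 R 3, but not 1 R 3.
Euclidean (axiom 5): no — 1 R 7 and 1 R 5, but not 7 R 5.
Serial (axiom D): yes — every world has a successor (e.g. 1 R 5).
Reflexive (axiom T): no — 1 is not related to itself.
So F validates K; K4 would additionally require R to be transitive. The strongest is K.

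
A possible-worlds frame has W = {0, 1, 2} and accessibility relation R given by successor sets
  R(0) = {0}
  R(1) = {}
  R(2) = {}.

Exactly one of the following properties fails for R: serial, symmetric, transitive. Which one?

Serial: no — 1 has no R-successor.
Symmetric: yes — every pair in R has its reverse in R.
Transitive: yes — every two-step R-path is closed by a direct edge.
Only serial fails.

serial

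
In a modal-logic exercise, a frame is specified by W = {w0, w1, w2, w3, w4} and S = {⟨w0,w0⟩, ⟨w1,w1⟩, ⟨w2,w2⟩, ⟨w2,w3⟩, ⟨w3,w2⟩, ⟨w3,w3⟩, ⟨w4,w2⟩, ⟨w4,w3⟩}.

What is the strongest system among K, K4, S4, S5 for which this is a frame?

Transitive (axiom 4): yes — every two-step S-path is closed by a direct edge.
Reflexive (axiom T): no — w4 is not related to itself.
Euclidean (axiom 5): yes — any two successors of a common world are S-related.
So F validates K, K4; S4 would additionally require S to be reflexive. The strongest is K4.

K4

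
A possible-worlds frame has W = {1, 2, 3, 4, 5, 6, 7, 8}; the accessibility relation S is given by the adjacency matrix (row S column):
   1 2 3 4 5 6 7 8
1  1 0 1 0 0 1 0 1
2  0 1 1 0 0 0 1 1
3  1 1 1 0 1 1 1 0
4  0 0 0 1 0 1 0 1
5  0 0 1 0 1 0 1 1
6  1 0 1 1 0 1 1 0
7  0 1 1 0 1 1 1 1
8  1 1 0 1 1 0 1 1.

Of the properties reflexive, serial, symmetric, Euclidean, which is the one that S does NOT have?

Reflexive: yes — every world is S-related to itself.
Serial: yes — every world has a successor (e.g. 1 S 1).
Symmetric: yes — every pair in S has its reverse in S.
Euclidean: no — 1 S 3 and 1 S 8, but not 3 S 8.
Only Euclidean fails.

Euclidean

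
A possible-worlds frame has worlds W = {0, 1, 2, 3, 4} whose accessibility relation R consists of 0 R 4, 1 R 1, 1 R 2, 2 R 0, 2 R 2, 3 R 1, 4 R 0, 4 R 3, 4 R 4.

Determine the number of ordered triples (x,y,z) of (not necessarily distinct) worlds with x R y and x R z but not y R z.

Enumerating: (1,2,1), (2,0,0), (2,0,2), (4,0,0), (4,0,3), (4,3,0), (4,3,3), (4,3,4).

8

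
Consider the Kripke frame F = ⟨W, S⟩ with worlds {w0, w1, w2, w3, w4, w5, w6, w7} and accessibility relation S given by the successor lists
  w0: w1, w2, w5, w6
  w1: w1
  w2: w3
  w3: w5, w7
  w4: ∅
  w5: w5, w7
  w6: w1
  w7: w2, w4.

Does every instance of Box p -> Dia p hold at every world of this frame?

The schema D characterises exactly the serial frames.
Serial: no — w4 has no S-successor.

No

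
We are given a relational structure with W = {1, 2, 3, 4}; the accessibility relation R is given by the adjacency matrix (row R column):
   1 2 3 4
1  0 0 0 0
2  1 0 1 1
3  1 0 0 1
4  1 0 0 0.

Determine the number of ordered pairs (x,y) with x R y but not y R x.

Enumerating: (2,1), (2,3), (2,4), (3,1), (3,4), (4,1).

6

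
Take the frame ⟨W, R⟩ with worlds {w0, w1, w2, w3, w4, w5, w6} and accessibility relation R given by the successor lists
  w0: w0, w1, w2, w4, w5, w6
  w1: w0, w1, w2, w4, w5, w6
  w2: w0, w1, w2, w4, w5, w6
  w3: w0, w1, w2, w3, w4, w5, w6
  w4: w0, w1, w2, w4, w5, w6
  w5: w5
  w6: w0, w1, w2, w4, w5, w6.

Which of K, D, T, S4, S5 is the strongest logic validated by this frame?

Serial (axiom D): yes — every world has a successor (e.g. w0 R w0).
Reflexive (axiom T): yes — every world is R-related to itself.
Transitive (axiom 4): yes — every two-step R-path is closed by a direct edge.
Euclidean (axiom 5): no — w0 R w5 and w0 R w1, but not w5 R w1.
So F validates K, D, T, S4; S5 would additionally require R to be Euclidean. The strongest is S4.

S4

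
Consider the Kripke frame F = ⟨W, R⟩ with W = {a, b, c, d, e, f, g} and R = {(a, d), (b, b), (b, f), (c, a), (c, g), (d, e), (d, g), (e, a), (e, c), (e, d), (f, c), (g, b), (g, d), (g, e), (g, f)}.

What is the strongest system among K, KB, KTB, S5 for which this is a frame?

K

Symmetric (axiom B): no — a R d but not d R a.
Reflexive (axiom T): no — a is not related to itself.
Euclidean (axiom 5): no — c R a and c R g, but not a R g.
So F validates K; KB would additionally require R to be symmetric. The strongest is K.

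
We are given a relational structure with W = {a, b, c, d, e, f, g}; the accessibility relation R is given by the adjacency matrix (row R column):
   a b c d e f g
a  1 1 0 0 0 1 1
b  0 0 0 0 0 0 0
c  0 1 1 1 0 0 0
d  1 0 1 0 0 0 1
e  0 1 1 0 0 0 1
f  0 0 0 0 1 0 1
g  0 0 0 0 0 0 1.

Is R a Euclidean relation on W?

Euclidean: no — a R b and a R f, but not b R f.

No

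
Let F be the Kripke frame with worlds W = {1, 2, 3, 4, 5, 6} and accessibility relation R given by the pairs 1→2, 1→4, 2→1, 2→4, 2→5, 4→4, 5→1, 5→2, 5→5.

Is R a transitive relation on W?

No

Transitive: no — 1 R 2 and 2 R 5, but not 1 R 5.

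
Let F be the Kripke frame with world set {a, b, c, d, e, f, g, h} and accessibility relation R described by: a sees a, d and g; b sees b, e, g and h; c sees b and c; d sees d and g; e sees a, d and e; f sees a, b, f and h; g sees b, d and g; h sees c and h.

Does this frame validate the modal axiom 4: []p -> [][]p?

Axiom 4 corresponds to the accessibility relation being transitive.
Transitive: no — a R g and g R b, but not a R b.

No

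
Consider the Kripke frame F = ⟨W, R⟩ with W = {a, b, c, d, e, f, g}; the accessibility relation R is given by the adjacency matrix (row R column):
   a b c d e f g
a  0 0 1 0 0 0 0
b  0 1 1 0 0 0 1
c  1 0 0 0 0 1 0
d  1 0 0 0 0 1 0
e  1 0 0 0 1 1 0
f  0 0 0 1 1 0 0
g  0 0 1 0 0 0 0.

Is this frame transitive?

Transitive: no — a R c and c R f, but not a R f.

No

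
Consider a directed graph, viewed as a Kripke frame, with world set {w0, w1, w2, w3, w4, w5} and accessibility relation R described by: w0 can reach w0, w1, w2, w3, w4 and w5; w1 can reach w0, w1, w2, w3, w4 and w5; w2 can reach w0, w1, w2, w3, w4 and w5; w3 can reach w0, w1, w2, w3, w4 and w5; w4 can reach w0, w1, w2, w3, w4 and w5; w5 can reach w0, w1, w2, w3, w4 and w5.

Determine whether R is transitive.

Yes

Transitive: yes — every two-step R-path is closed by a direct edge.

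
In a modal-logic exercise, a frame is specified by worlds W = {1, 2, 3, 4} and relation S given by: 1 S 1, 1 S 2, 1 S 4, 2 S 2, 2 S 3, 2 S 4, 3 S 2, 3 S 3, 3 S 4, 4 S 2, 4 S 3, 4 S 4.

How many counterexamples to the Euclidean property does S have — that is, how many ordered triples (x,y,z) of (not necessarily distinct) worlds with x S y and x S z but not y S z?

Enumerating: (1,2,1), (1,4,1).

2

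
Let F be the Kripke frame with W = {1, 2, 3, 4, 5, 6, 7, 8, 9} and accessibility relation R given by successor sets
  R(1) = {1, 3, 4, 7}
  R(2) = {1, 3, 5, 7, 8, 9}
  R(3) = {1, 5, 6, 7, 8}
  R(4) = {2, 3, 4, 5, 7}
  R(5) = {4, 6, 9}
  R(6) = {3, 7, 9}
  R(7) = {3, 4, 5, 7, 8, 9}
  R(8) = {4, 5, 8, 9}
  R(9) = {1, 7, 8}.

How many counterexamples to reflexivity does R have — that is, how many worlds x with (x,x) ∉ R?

5

Enumerating: 2, 3, 5, 6, 9.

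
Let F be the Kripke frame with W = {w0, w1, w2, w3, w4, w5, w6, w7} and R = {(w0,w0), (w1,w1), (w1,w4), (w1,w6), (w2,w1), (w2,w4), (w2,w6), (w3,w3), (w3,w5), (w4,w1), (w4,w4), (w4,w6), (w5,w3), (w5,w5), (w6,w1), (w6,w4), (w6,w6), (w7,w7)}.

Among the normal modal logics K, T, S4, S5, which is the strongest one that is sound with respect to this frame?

K

Reflexive (axiom T): no — w2 is not related to itself.
Transitive (axiom 4): yes — every two-step R-path is closed by a direct edge.
Euclidean (axiom 5): yes — any two successors of a common world are R-related.
So F validates K; T would additionally require R to be reflexive. The strongest is K.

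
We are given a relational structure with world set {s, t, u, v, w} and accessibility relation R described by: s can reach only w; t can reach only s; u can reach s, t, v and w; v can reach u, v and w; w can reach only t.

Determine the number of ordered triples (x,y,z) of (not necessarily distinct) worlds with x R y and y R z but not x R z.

Enumerating: (s,w,t), (t,s,w), (u,v,u), (v,u,s), (v,u,t), (v,w,t), (w,t,s).

7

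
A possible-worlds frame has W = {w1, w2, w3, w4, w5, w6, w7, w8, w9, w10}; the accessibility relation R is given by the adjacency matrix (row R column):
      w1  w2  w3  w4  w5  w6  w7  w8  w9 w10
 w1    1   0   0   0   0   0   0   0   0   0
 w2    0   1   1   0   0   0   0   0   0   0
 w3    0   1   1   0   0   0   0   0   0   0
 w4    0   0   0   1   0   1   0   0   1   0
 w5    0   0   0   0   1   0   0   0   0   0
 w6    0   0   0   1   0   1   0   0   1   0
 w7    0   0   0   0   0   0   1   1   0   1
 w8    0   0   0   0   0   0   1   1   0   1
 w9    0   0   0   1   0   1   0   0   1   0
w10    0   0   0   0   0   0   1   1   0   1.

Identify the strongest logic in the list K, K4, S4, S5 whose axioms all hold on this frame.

Transitive (axiom 4): yes — every two-step R-path is closed by a direct edge.
Reflexive (axiom T): yes — every world is R-related to itself.
Euclidean (axiom 5): yes — any two successors of a common world are R-related.
So F validates K, K4, S4, S5. The strongest is S5.

S5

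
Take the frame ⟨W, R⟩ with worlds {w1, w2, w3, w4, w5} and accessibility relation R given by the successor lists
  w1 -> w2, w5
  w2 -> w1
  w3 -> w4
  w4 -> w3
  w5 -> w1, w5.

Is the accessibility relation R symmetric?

Yes

Symmetric: yes — every pair in R has its reverse in R.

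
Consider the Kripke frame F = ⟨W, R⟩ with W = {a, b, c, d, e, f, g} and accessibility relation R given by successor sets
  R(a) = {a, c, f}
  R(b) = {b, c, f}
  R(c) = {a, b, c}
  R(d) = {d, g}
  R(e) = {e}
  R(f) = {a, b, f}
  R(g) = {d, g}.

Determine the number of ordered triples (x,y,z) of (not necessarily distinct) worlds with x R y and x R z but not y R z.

8

Enumerating: (a,c,f), (a,f,c), (b,c,f), (b,f,c), (c,a,b), (c,b,a), (f,a,b), (f,b,a).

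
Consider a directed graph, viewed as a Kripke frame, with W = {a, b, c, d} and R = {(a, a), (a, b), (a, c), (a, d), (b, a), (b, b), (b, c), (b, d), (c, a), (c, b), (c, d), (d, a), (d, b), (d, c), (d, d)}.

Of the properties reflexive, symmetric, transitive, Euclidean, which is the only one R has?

symmetric

Reflexive: no — c is not related to itself.
Symmetric: yes — every pair in R has its reverse in R.
Transitive: no — c R a and a R c, but not c R c.
Euclidean: no — a R c and a R c, but not c R c.
Only symmetric holds.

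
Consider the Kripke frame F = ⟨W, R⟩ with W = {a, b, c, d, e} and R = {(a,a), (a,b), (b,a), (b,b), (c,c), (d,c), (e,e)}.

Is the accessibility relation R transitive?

Yes

Transitive: yes — every two-step R-path is closed by a direct edge.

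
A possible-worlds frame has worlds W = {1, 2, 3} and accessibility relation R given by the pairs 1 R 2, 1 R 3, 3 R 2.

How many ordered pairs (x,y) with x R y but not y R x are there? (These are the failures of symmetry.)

Enumerating: (1,2), (1,3), (3,2).

3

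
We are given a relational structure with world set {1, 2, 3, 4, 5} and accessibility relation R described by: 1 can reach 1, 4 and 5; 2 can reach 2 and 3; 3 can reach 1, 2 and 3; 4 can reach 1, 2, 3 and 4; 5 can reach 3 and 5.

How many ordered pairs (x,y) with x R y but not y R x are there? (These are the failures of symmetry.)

Enumerating: (1,5), (3,1), (4,2), (4,3), (5,3).

5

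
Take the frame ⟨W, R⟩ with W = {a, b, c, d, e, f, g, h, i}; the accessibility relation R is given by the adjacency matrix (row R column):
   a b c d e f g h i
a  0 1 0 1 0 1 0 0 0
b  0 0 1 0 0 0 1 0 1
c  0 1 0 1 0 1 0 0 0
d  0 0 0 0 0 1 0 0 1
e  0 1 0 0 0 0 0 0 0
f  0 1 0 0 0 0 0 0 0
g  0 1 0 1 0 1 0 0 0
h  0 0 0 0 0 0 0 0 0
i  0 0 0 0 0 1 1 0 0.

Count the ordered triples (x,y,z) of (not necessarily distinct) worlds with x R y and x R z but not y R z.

Enumerating: (a,b,b), (a,b,d), (a,b,f), (a,d,b), (a,d,d), (a,f,d), (a,f,f), (b,c,c), (b,c,g), (b,c,i), (b,g,c), (b,g,g), … and 25 more.
Total: 37.

37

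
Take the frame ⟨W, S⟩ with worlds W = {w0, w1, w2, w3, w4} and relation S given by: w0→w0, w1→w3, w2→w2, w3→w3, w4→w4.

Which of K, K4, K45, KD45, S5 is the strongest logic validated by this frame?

KD45

Transitive (axiom 4): yes — every two-step S-path is closed by a direct edge.
Euclidean (axiom 5): yes — any two successors of a common world are S-related.
Serial (axiom D): yes — every world has a successor (e.g. w0 S w0).
Reflexive (axiom T): no — w1 is not related to itself.
So F validates K, K4, K45, KD45; S5 would additionally require S to be reflexive. The strongest is KD45.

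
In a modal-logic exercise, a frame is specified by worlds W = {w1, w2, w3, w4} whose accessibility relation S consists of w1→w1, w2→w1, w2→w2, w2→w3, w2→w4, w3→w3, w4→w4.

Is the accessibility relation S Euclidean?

No

Euclidean: no — w2 S w1 and w2 S w3, but not w1 S w3.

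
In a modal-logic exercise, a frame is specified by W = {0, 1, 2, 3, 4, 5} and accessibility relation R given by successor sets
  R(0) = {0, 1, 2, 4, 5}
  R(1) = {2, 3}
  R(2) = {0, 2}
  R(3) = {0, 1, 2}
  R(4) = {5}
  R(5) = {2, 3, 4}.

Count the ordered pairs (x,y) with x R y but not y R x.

8

Enumerating: (0,1), (0,4), (0,5), (1,2), (3,0), (3,2), (5,2), (5,3).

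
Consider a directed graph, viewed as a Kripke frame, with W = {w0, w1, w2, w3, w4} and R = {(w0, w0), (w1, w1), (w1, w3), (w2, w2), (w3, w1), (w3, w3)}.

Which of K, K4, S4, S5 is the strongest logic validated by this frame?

K4

Transitive (axiom 4): yes — every two-step R-path is closed by a direct edge.
Reflexive (axiom T): no — w4 is not related to itself.
Euclidean (axiom 5): yes — any two successors of a common world are R-related.
So F validates K, K4; S4 would additionally require R to be reflexive. The strongest is K4.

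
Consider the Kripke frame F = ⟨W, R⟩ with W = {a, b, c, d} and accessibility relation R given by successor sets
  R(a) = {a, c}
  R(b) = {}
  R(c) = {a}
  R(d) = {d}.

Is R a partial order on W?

Reflexive: no — b is not related to itself.
Transitive: no — c R a and a R c, but not c R c.
Antisymmetric: no — a R c and c R a with a ≠ c.
So R is not a partial order.

No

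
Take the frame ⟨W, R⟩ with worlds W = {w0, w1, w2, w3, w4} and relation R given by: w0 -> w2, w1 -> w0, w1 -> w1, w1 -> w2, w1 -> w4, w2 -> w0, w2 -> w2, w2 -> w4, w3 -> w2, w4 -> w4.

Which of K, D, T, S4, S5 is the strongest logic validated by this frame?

D

Serial (axiom D): yes — every world has a successor (e.g. w0 R w2).
Reflexive (axiom T): no — w0 is not related to itself.
Transitive (axiom 4): no — w0 R w2 and w2 R w4, but not w0 R w4.
Euclidean (axiom 5): no — w1 R w0 and w1 R w4, but not w0 R w4.
So F validates K, D; T would additionally require R to be reflexive. The strongest is D.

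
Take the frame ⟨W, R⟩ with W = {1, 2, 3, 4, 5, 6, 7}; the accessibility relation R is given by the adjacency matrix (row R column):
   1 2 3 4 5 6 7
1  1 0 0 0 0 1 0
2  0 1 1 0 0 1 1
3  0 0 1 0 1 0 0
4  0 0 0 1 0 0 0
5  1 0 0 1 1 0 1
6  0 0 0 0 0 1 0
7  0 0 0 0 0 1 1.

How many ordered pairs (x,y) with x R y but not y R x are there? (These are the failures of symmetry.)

9

Enumerating: (1,6), (2,3), (2,6), (2,7), (3,5), (5,1), (5,4), (5,7), (7,6).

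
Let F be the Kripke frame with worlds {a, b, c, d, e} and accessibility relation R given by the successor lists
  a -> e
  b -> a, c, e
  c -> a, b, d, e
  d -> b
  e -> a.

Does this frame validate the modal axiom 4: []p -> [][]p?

No

By correspondence theory, 4 is valid on a frame iff R is transitive.
Transitive: no — b R c and c R d, but not b R d.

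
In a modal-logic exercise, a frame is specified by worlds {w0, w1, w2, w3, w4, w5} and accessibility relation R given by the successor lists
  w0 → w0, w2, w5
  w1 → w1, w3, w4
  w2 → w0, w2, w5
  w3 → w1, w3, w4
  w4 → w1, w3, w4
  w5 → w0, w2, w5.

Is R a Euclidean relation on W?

Euclidean: yes — any two successors of a common world are R-related.

Yes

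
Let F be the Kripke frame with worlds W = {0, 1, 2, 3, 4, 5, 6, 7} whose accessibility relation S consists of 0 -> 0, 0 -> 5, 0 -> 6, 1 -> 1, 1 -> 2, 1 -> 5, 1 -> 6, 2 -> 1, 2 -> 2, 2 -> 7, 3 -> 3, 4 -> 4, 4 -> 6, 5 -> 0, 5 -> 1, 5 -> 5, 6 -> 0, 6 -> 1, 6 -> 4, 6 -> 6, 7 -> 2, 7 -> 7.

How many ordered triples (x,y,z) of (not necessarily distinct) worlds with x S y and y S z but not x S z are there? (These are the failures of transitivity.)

Enumerating: (0,5,1), (0,6,1), (0,6,4), (1,2,7), (1,5,0), (1,6,0), (1,6,4), (2,1,5), (2,1,6), (4,6,0), (4,6,1), (5,0,6), (5,1,2), (5,1,6), (6,0,5), (6,1,2), (6,1,5), (7,2,1).

18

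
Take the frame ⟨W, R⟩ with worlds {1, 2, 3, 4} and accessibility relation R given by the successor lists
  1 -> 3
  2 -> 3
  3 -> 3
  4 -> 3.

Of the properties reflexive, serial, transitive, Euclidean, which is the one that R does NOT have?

reflexive

Reflexive: no — 1 is not related to itself.
Serial: yes — every world has a successor (e.g. 1 R 3).
Transitive: yes — every two-step R-path is closed by a direct edge.
Euclidean: yes — any two successors of a common world are R-related.
Only reflexive fails.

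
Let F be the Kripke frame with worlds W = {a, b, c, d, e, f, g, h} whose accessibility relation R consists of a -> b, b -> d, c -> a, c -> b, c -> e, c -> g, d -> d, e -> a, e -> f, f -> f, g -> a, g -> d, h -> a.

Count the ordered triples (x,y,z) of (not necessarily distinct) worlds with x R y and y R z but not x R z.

7

Enumerating: (a,b,d), (c,b,d), (c,e,f), (c,g,d), (e,a,b), (g,a,b), (h,a,b).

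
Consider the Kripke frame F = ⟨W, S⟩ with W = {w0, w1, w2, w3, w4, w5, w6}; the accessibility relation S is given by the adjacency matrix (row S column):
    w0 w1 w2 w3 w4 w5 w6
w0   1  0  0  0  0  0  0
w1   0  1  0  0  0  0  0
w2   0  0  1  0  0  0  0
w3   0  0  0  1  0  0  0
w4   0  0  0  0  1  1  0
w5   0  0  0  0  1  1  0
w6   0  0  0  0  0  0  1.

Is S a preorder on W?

Reflexive: yes — every world is S-related to itself.
Transitive: yes — every two-step S-path is closed by a direct edge.
So S is a preorder.

Yes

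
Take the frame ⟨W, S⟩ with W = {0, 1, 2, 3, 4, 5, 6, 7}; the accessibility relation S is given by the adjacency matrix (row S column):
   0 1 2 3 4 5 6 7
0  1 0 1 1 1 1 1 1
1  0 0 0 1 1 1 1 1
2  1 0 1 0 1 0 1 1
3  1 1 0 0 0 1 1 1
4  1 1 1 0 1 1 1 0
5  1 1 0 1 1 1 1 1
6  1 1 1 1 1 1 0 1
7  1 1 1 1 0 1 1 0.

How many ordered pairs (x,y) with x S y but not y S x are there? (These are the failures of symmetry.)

S is symmetric; there are no such tuples.

0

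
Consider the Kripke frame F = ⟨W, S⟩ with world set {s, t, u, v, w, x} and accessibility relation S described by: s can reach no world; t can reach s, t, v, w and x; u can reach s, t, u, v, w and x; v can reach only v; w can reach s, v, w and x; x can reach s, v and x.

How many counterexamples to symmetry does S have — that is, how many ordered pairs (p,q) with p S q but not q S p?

14

Enumerating: (t,s), (t,v), (t,w), (t,x), (u,s), (u,t), (u,v), (u,w), (u,x), (w,s), (w,v), (w,x), (x,s), (x,v).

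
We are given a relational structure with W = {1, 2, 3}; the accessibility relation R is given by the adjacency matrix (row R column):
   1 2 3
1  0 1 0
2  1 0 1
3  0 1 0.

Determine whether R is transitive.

Transitive: no — 1 R 2 and 2 R 3, but not 1 R 3.

No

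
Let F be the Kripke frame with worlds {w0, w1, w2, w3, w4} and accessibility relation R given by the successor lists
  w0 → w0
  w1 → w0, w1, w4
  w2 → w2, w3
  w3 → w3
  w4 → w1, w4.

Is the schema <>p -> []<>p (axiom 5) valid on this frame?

Axiom 5 corresponds to the accessibility relation being Euclidean.
Euclidean: no — w1 R w0 and w1 R w4, but not w0 R w4.

No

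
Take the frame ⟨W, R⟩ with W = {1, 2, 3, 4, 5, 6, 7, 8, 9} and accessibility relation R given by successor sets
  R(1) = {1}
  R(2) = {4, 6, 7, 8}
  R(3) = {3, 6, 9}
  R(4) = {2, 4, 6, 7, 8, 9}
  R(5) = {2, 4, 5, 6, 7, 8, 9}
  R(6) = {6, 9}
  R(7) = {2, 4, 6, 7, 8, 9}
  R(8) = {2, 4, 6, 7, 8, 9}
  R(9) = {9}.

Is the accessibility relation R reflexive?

No

Reflexive: no — 2 is not related to itself.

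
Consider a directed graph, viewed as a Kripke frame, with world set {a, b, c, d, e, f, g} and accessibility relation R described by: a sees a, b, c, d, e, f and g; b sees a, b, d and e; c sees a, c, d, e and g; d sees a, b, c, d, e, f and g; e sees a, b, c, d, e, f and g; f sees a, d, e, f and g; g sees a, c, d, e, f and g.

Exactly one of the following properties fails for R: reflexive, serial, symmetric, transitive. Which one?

transitive

Reflexive: yes — every world is R-related to itself.
Serial: yes — every world has a successor (e.g. a R a).
Symmetric: yes — every pair in R has its reverse in R.
Transitive: no — b R a and a R c, but not b R c.
Only transitive fails.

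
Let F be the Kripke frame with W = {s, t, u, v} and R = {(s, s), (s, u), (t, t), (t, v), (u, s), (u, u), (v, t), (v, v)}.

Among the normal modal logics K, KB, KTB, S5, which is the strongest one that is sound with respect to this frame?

S5

Symmetric (axiom B): yes — every pair in R has its reverse in R.
Reflexive (axiom T): yes — every world is R-related to itself.
Euclidean (axiom 5): yes — any two successors of a common world are R-related.
So F validates K, KB, KTB, S5. The strongest is S5.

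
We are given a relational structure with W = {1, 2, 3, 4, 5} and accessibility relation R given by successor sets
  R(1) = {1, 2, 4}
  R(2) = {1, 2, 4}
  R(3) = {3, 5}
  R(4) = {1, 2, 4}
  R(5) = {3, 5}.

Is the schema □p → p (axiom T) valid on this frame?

The schema T characterises exactly the reflexive frames.
Reflexive: yes — every world is R-related to itself.

Yes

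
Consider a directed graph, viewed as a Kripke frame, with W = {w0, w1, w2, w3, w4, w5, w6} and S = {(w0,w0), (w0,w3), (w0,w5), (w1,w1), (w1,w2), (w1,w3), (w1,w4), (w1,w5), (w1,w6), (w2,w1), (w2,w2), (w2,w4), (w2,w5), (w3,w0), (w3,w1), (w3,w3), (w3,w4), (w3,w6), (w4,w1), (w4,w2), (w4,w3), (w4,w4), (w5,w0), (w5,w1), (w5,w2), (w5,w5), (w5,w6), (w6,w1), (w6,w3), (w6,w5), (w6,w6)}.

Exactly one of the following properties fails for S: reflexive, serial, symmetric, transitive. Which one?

transitive

Reflexive: yes — every world is S-related to itself.
Serial: yes — every world has a successor (e.g. w0 S w0).
Symmetric: yes — every pair in S has its reverse in S.
Transitive: no — w0 S w3 and w3 S w1, but not w0 S w1.
Only transitive fails.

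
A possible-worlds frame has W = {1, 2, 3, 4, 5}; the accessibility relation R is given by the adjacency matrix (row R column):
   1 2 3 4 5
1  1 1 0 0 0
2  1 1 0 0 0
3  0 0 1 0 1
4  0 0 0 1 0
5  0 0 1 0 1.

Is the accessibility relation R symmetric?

Symmetric: yes — every pair in R has its reverse in R.

Yes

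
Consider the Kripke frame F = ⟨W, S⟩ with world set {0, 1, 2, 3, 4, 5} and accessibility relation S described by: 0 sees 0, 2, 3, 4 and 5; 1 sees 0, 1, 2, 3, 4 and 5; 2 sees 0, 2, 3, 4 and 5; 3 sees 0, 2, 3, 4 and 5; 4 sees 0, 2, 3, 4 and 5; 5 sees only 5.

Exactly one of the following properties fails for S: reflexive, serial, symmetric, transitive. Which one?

Reflexive: yes — every world is S-related to itself.
Serial: yes — every world has a successor (e.g. 0 S 0).
Symmetric: no — 0 S 5 but not 5 S 0.
Transitive: yes — every two-step S-path is closed by a direct edge.
Only symmetric fails.

symmetric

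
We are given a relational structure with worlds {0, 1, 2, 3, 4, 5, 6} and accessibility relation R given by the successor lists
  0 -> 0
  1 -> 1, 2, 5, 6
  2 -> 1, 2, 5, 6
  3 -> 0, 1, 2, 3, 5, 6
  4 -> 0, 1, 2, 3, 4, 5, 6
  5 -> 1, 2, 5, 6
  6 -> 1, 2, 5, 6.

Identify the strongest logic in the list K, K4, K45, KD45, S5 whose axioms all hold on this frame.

K4

Transitive (axiom 4): yes — every two-step R-path is closed by a direct edge.
Euclidean (axiom 5): no — 3 R 0 and 3 R 1, but not 0 R 1.
Serial (axiom D): yes — every world has a successor (e.g. 0 R 0).
Reflexive (axiom T): yes — every world is R-related to itself.
So F validates K, K4; K45 would additionally require R to be Euclidean. The strongest is K4.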